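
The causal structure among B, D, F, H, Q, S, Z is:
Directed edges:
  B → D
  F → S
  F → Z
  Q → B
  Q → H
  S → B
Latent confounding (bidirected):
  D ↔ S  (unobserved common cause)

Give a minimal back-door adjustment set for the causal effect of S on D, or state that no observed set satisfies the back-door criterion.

S→D: no observed back-door set.

desc(S)\{S}={B,D}; candidates ⊆ {F,H,Q,Z}.
S↔D: latent back-door arc(s) into S.
size 0: {}; under {} S still reaches {D,F,Z} ∋ D.
size 1: {F}, {H}, {Q} …(+1); under {F} S still reaches {D} ∋ D.
size 2: {F,H}, {F,Q}, {F,Z} …(+3); under {F,H} S still reaches {D} ∋ D.
S↔D cannot be blocked by any observed set — no back-door set.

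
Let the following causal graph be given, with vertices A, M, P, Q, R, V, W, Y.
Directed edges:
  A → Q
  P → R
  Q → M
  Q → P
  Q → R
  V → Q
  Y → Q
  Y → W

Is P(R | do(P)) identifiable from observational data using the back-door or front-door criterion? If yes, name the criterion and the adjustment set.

P(R|do(P)): backdoor, adjust for {Q}.

desc(P)\{P}={R}; candidates ⊆ {A,M,Q,V,W,Y}.
size 0: {}; under {} P still reaches {A,M,Q,R,V,W,Y} ∋ R.
{Q}: P⊥R given {Q} in G with P→· removed — back-door holds.
P(R|do(P)) = Σ_{Q} P(R|P,Q)·P(Q).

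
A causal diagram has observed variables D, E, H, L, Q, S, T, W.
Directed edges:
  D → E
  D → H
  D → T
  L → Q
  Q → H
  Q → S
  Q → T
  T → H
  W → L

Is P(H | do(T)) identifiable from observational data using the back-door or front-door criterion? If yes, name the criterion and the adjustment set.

P(H|do(T)): backdoor, adjust for {D, Q}.

desc(T)\{T}={H}; candidates ⊆ {D,E,L,Q,S,W}.
size 0: {}; under {} T still reaches {D,E,H,L,Q,S,W} ∋ H.
size 1: {D}, {E}, {L} …(+3); under {D} T still reaches {H,L,Q,S,W} ∋ H.
{D,Q}: T⊥H given {D,Q} in G with T→· removed — back-door holds.
P(H|do(T)) = Σ_{D,Q} P(H|T,D,Q)·P(D,Q).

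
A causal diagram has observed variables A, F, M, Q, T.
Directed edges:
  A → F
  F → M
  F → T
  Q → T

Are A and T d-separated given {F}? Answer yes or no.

Yes — A ⊥ T | {F}.

Bayes-Ball from A | {F} reaches ∅.
T ∉ reach(A|{F}) ⇒ A ⊥ T | {F}.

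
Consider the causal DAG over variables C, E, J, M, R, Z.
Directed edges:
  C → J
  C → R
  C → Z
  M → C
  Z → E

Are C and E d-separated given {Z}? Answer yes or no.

Bayes-Ball from C | {Z} reaches {J,M,R}.
E ∉ reach(C|{Z}) ⇒ C ⊥ E | {Z}.

Yes — C ⊥ E | {Z}.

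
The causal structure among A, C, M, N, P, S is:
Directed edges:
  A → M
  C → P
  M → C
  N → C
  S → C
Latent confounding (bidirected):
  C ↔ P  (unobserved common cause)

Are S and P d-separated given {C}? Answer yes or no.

Bayes-Ball from S | {C} reaches {A,M,N,P}.
P ∈ reach(S|{C}) ⇒ S ⊥̸ P | {C}.

No — S and P are d-connected given {C}.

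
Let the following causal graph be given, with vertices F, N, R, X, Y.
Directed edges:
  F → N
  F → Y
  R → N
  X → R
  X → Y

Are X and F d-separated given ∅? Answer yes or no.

Bayes-Ball from X | ∅ reaches {N,R,Y}.
F ∉ reach(X|∅) ⇒ X ⊥ F | ∅.

Yes — X ⊥ F | ∅.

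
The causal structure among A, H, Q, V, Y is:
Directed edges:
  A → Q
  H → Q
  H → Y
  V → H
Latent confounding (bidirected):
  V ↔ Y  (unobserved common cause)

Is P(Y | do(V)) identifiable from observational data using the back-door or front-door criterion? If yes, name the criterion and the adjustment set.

desc(V)\{V}={H,Q,Y}; candidates ⊆ {A}.
V↔Y: latent back-door arc(s) into V.
size 0: {}; under {} V still reaches {Y} ∋ Y.
size 1: {A}; under {A} V still reaches {Y} ∋ Y.
V↔Y cannot be blocked by any observed set — no back-door set.
{H}: (i) intercepts every directed V→Y path; (ii) no back-door V→{H}; (iii) {V} blocks every back-door {H}→Y. Front-door holds.
P(Y|do(V)) = Σ_{H} P(H|V) Σ_{V'} P(Y|H,V')P(V').

P(Y|do(V)): frontdoor, adjust for {H}.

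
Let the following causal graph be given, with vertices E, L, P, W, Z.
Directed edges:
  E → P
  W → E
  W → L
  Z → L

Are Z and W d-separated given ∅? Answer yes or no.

Bayes-Ball from Z | ∅ reaches {L}.
W ∉ reach(Z|∅) ⇒ Z ⊥ W | ∅.

Yes — Z ⊥ W | ∅.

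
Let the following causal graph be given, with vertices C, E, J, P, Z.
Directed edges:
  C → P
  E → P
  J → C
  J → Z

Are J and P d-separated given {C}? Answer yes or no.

Yes — J ⊥ P | {C}.

Bayes-Ball from J | {C} reaches {Z}.
P ∉ reach(J|{C}) ⇒ J ⊥ P | {C}.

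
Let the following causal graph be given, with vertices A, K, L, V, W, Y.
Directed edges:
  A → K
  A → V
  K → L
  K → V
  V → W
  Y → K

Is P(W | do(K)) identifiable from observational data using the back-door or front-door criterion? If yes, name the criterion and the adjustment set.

desc(K)\{K}={L,V,W}; candidates ⊆ {A,Y}.
size 0: {}; under {} K still reaches {A,V,W,Y} ∋ W.
{A}: K⊥W given {A} in G with K→· removed — back-door holds.
P(W|do(K)) = Σ_{A} P(W|K,A)·P(A).

P(W|do(K)): backdoor, adjust for {A}.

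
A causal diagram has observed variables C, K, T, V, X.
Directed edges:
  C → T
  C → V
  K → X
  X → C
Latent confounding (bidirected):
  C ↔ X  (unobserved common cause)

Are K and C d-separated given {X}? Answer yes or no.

No — K and C are d-connected given {X}.

Bayes-Ball from K | {X} reaches {C,T,V}.
C ∈ reach(K|{X}) ⇒ K ⊥̸ C | {X}.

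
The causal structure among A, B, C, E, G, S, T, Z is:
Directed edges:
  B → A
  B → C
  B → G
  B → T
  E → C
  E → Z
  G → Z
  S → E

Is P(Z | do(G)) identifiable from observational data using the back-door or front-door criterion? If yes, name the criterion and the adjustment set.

P(Z|do(G)): backdoor, adjust for ∅.

desc(G)\{G}={Z}; candidates ⊆ {A,B,C,E,S,T}.
∅: G⊥Z given ∅ in G with G→· removed — back-door holds.
P(Z|do(G)) = P(Z|G) — no adjustment needed.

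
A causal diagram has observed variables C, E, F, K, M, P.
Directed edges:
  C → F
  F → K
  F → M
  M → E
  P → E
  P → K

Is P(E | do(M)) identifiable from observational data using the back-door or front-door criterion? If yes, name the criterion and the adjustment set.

P(E|do(M)): backdoor, adjust for ∅.

desc(M)\{M}={E}; candidates ⊆ {C,F,K,P}.
∅: M⊥E given ∅ in G with M→· removed — back-door holds.
P(E|do(M)) = P(E|M) — no adjustment needed.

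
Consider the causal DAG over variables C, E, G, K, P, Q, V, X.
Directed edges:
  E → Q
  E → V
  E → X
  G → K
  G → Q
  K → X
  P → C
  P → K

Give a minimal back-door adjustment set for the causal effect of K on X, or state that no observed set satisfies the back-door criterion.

K→X: minimal back-door set ∅.

desc(K)\{K}={X}; candidates ⊆ {C,E,G,P,Q,V}.
∅: K⊥X given ∅ in G with K→· removed — back-door holds.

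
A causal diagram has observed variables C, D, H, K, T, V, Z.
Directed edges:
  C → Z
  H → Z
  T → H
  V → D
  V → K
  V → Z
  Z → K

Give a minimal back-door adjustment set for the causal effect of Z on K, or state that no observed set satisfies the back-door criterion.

Z→K: minimal back-door set {V}.

desc(Z)\{Z}={K}; candidates ⊆ {C,D,H,T,V}.
size 0: {}; under {} Z still reaches {C,D,H,K,T,V} ∋ K.
{V}: Z⊥K given {V} in G with Z→· removed — back-door holds.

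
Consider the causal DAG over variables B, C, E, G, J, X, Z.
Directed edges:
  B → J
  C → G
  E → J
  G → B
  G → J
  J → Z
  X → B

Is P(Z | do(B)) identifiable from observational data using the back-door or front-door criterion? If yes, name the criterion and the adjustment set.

P(Z|do(B)): backdoor, adjust for {G}.

desc(B)\{B}={J,Z}; candidates ⊆ {C,E,G,X}.
size 0: {}; under {} B still reaches {C,G,J,X,Z} ∋ Z.
{G}: B⊥Z given {G} in G with B→· removed — back-door holds.
P(Z|do(B)) = Σ_{G} P(Z|B,G)·P(G).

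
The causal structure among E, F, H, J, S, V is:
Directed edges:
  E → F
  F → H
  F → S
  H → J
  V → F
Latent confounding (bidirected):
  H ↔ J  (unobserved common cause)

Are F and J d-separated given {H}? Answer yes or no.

No — F and J are d-connected given {H}.

Bayes-Ball from F | {H} reaches {E,J,S,V}.
J ∈ reach(F|{H}) ⇒ F ⊥̸ J | {H}.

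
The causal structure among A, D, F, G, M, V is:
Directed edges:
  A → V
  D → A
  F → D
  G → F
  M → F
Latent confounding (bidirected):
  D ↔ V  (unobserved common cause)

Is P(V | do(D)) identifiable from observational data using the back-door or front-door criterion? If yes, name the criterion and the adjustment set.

P(V|do(D)): frontdoor, adjust for {A}.

desc(D)\{D}={A,V}; candidates ⊆ {F,G,M}.
D↔V: latent back-door arc(s) into D.
size 0: {}; under {} D still reaches {F,G,M,V} ∋ V.
size 1: {F}, {G}, {M}; under {F} D still reaches {V} ∋ V.
size 2: {F,G}, {F,M}, {G,M}; under {F,G} D still reaches {V} ∋ V.
D↔V cannot be blocked by any observed set — no back-door set.
{A}: (i) intercepts every directed D→V path; (ii) no back-door D→{A}; (iii) {D} blocks every back-door {A}→V. Front-door holds.
P(V|do(D)) = Σ_{A} P(A|D) Σ_{D'} P(V|A,D')P(D').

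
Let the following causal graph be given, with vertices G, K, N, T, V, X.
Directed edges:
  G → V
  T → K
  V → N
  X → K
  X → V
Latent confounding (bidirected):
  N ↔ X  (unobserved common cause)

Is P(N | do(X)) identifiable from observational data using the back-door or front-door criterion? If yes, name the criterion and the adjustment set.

desc(X)\{X}={K,N,V}; candidates ⊆ {G,T}.
X↔N: latent back-door arc(s) into X.
size 0: {}; under {} X still reaches {N} ∋ N.
size 1: {G}, {T}; under {G} X still reaches {N} ∋ N.
size 2: {G,T}; under {G,T} X still reaches {N} ∋ N.
X↔N cannot be blocked by any observed set — no back-door set.
{V}: (i) intercepts every directed X→N path; (ii) no back-door X→{V}; (iii) {X} blocks every back-door {V}→N. Front-door holds.
P(N|do(X)) = Σ_{V} P(V|X) Σ_{X'} P(N|V,X')P(X').

P(N|do(X)): frontdoor, adjust for {V}.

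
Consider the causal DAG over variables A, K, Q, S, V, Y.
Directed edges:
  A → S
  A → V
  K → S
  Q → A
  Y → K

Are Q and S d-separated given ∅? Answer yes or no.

No — Q and S are d-connected given ∅.

Bayes-Ball from Q | ∅ reaches {A,S,V}.
S ∈ reach(Q|∅) ⇒ Q ⊥̸ S | ∅.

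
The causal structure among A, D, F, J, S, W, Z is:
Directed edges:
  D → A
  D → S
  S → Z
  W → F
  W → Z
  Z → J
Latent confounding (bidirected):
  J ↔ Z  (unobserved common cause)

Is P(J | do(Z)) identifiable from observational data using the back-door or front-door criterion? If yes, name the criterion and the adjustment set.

desc(Z)\{Z}={J}; candidates ⊆ {A,D,F,S,W}.
Z↔J: latent back-door arc(s) into Z.
size 0: {}; under {} Z still reaches {A,D,F,J,S,W} ∋ J.
size 1: {A}, {D}, {F} …(+2); under {A} Z still reaches {D,F,J,S,W} ∋ J.
size 2: {A,D}, {A,F}, {A,S} …(+7); under {A,D} Z still reaches {F,J,S,W} ∋ J.
Z↔J cannot be blocked by any observed set — no back-door set.
No mediator lies on a directed Z→…→J path.
Neither criterion identifies P(J|do(Z)) in this graph.

P(J|do(Z)): not identifiable (no BD/FD set).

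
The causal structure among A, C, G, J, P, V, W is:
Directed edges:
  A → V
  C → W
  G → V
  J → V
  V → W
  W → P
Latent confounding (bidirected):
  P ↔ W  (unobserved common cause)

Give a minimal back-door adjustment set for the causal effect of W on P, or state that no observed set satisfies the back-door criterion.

desc(W)\{W}={P}; candidates ⊆ {A,C,G,J,V}.
W↔P: latent back-door arc(s) into W.
size 0: {}; under {} W still reaches {A,C,G,J,P,V} ∋ P.
size 1: {A}, {C}, {G} …(+2); under {A} W still reaches {C,G,J,P,V} ∋ P.
size 2: {A,C}, {A,G}, {A,J} …(+7); under {A,C} W still reaches {G,J,P,V} ∋ P.
W↔P cannot be blocked by any observed set — no back-door set.

W→P: no observed back-door set.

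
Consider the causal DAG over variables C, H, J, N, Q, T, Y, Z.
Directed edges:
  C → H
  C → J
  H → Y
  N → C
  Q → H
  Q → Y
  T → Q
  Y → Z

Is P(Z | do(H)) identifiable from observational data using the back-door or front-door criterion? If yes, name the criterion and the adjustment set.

desc(H)\{H}={Y,Z}; candidates ⊆ {C,J,N,Q,T}.
size 0: {}; under {} H still reaches {C,J,N,Q,T,Y,Z} ∋ Z.
{Q}: H⊥Z given {Q} in G with H→· removed — back-door holds.
P(Z|do(H)) = Σ_{Q} P(Z|H,Q)·P(Q).

P(Z|do(H)): backdoor, adjust for {Q}.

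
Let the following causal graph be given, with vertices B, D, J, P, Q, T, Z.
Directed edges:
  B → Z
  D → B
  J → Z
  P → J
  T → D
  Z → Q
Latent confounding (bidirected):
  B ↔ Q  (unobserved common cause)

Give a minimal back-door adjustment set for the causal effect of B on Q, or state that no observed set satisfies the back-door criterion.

B→Q: no observed back-door set.

desc(B)\{B}={Q,Z}; candidates ⊆ {D,J,P,T}.
B↔Q: latent back-door arc(s) into B.
size 0: {}; under {} B still reaches {D,Q,T} ∋ Q.
size 1: {D}, {J}, {P} …(+1); under {D} B still reaches {Q} ∋ Q.
size 2: {D,J}, {D,P}, {D,T} …(+3); under {D,J} B still reaches {Q} ∋ Q.
B↔Q cannot be blocked by any observed set — no back-door set.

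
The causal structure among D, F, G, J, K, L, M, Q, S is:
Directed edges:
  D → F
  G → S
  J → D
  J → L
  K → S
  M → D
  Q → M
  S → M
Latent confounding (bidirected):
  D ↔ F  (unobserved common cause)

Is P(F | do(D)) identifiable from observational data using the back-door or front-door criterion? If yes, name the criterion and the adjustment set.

desc(D)\{D}={F}; candidates ⊆ {G,J,K,L,M,Q,S}.
D↔F: latent back-door arc(s) into D.
size 0: {}; under {} D still reaches {F,G,J,K,L,M,Q,S} ∋ F.
size 1: {G}, {J}, {K} …(+4); under {G} D still reaches {F,J,K,L,M,Q,S} ∋ F.
size 2: {G,J}, {G,K}, {G,L} …(+18); under {G,J} D still reaches {F,K,M,Q,S} ∋ F.
D↔F cannot be blocked by any observed set — no back-door set.
No mediator lies on a directed D→…→F path.
Neither criterion identifies P(F|do(D)) in this graph.

P(F|do(D)): not identifiable (no BD/FD set).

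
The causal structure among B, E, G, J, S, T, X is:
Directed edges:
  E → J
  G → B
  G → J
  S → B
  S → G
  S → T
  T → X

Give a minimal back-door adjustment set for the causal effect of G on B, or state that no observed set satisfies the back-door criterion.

desc(G)\{G}={B,J}; candidates ⊆ {E,S,T,X}.
size 0: {}; under {} G still reaches {B,S,T,X} ∋ B.
{S}: G⊥B given {S} in G with G→· removed — back-door holds.

G→B: minimal back-door set {S}.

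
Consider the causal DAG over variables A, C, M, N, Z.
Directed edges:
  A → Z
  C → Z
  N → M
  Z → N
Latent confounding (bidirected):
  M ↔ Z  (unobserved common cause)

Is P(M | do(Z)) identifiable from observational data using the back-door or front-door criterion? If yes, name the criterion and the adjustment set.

desc(Z)\{Z}={M,N}; candidates ⊆ {A,C}.
Z↔M: latent back-door arc(s) into Z.
size 0: {}; under {} Z still reaches {A,C,M} ∋ M.
size 1: {A}, {C}; under {A} Z still reaches {C,M} ∋ M.
size 2: {A,C}; under {A,C} Z still reaches {M} ∋ M.
Z↔M cannot be blocked by any observed set — no back-door set.
{N}: (i) intercepts every directed Z→M path; (ii) no back-door Z→{N}; (iii) {Z} blocks every back-door {N}→M. Front-door holds.
P(M|do(Z)) = Σ_{N} P(N|Z) Σ_{Z'} P(M|N,Z')P(Z').

P(M|do(Z)): frontdoor, adjust for {N}.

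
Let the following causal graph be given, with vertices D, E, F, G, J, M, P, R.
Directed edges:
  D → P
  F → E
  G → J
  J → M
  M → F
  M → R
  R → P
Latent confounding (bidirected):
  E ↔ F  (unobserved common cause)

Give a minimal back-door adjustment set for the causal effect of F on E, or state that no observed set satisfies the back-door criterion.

F→E: no observed back-door set.

desc(F)\{F}={E}; candidates ⊆ {D,G,J,M,P,R}.
F↔E: latent back-door arc(s) into F.
size 0: {}; under {} F still reaches {E,G,J,M,P,R} ∋ E.
size 1: {D}, {G}, {J} …(+3); under {D} F still reaches {E,G,J,M,P,R} ∋ E.
size 2: {D,G}, {D,J}, {D,M} …(+12); under {D,G} F still reaches {E,J,M,P,R} ∋ E.
F↔E cannot be blocked by any observed set — no back-door set.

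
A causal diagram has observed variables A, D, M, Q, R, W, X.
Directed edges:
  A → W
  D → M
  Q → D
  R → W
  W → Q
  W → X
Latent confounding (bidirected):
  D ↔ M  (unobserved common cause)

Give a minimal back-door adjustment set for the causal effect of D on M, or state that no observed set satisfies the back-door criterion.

desc(D)\{D}={M}; candidates ⊆ {A,Q,R,W,X}.
D↔M: latent back-door arc(s) into D.
size 0: {}; under {} D still reaches {A,M,Q,R,W,X} ∋ M.
size 1: {A}, {Q}, {R} …(+2); under {A} D still reaches {M,Q,R,W,X} ∋ M.
size 2: {A,Q}, {A,R}, {A,W} …(+7); under {A,Q} D still reaches {M} ∋ M.
D↔M cannot be blocked by any observed set — no back-door set.

D→M: no observed back-door set.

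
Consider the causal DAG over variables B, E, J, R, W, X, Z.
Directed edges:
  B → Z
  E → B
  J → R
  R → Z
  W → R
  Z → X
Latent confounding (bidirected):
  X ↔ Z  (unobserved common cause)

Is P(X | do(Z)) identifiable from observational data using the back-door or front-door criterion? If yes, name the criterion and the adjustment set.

desc(Z)\{Z}={X}; candidates ⊆ {B,E,J,R,W}.
Z↔X: latent back-door arc(s) into Z.
size 0: {}; under {} Z still reaches {B,E,J,R,W,X} ∋ X.
size 1: {B}, {E}, {J} …(+2); under {B} Z still reaches {J,R,W,X} ∋ X.
size 2: {B,E}, {B,J}, {B,R} …(+7); under {B,E} Z still reaches {J,R,W,X} ∋ X.
Z↔X cannot be blocked by any observed set — no back-door set.
No mediator lies on a directed Z→…→X path.
Neither criterion identifies P(X|do(Z)) in this graph.

P(X|do(Z)): not identifiable (no BD/FD set).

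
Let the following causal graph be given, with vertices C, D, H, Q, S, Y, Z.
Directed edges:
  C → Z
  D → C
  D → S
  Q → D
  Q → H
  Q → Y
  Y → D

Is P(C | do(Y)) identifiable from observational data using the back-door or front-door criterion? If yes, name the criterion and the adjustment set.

desc(Y)\{Y}={C,D,S,Z}; candidates ⊆ {H,Q}.
size 0: {}; under {} Y still reaches {C,D,H,Q,S,Z} ∋ C.
{Q}: Y⊥C given {Q} in G with Y→· removed — back-door holds.
P(C|do(Y)) = Σ_{Q} P(C|Y,Q)·P(Q).

P(C|do(Y)): backdoor, adjust for {Q}.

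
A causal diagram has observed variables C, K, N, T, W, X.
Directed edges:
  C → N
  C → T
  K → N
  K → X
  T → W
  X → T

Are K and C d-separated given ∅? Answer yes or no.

Yes — K ⊥ C | ∅.

Bayes-Ball from K | ∅ reaches {N,T,W,X}.
C ∉ reach(K|∅) ⇒ K ⊥ C | ∅.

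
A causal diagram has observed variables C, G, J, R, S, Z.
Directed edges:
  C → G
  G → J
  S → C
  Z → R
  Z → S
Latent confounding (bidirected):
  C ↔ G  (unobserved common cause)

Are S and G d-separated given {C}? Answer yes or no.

Bayes-Ball from S | {C} reaches {G,J,R,Z}.
G ∈ reach(S|{C}) ⇒ S ⊥̸ G | {C}.

No — S and G are d-connected given {C}.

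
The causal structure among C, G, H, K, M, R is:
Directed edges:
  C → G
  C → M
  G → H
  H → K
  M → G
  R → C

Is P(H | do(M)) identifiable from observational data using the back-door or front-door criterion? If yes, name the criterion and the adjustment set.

desc(M)\{M}={G,H,K}; candidates ⊆ {C,R}.
size 0: {}; under {} M still reaches {C,G,H,K,R} ∋ H.
{C}: M⊥H given {C} in G with M→· removed — back-door holds.
P(H|do(M)) = Σ_{C} P(H|M,C)·P(C).

P(H|do(M)): backdoor, adjust for {C}.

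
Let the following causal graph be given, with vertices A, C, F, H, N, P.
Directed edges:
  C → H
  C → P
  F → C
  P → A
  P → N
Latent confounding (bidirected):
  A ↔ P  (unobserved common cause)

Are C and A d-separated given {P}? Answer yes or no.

Bayes-Ball from C | {P} reaches {A,F,H}.
A ∈ reach(C|{P}) ⇒ C ⊥̸ A | {P}.

No — C and A are d-connected given {P}.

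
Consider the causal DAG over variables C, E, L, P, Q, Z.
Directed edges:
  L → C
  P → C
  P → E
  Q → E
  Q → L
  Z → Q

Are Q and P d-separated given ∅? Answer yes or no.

Bayes-Ball from Q | ∅ reaches {C,E,L,Z}.
P ∉ reach(Q|∅) ⇒ Q ⊥ P | ∅.

Yes — Q ⊥ P | ∅.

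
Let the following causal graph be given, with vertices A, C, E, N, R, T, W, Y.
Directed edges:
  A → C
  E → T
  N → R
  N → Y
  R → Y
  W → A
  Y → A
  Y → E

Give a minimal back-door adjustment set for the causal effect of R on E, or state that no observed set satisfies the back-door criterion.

R→E: minimal back-door set {N}.

desc(R)\{R}={A,C,E,T,Y}; candidates ⊆ {N,W}.
size 0: {}; under {} R still reaches {A,C,E,N,T,Y} ∋ E.
{N}: R⊥E given {N} in G with R→· removed — back-door holds.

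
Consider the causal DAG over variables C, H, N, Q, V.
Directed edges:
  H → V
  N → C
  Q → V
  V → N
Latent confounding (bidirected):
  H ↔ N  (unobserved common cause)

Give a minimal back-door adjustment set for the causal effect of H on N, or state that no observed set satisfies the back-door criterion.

H→N: no observed back-door set.

desc(H)\{H}={C,N,V}; candidates ⊆ {Q}.
H↔N: latent back-door arc(s) into H.
size 0: {}; under {} H still reaches {C,N} ∋ N.
size 1: {Q}; under {Q} H still reaches {C,N} ∋ N.
H↔N cannot be blocked by any observed set — no back-door set.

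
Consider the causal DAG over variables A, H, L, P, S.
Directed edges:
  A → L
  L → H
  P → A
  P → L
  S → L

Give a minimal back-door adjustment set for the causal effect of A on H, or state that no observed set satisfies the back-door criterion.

desc(A)\{A}={H,L}; candidates ⊆ {P,S}.
size 0: {}; under {} A still reaches {H,L,P} ∋ H.
{P}: A⊥H given {P} in G with A→· removed — back-door holds.

A→H: minimal back-door set {P}.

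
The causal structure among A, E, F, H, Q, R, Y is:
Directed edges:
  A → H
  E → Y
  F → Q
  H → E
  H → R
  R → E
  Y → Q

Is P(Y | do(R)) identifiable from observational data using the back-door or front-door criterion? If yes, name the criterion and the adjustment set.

P(Y|do(R)): backdoor, adjust for {H}.

desc(R)\{R}={E,Q,Y}; candidates ⊆ {A,F,H}.
size 0: {}; under {} R still reaches {A,E,H,Q,Y} ∋ Y.
{H}: R⊥Y given {H} in G with R→· removed — back-door holds.
P(Y|do(R)) = Σ_{H} P(Y|R,H)·P(H).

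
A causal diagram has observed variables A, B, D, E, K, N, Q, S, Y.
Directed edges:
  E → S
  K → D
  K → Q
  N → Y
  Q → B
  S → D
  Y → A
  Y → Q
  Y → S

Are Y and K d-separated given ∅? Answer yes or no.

Bayes-Ball from Y | ∅ reaches {A,B,D,N,Q,S}.
K ∉ reach(Y|∅) ⇒ Y ⊥ K | ∅.

Yes — Y ⊥ K | ∅.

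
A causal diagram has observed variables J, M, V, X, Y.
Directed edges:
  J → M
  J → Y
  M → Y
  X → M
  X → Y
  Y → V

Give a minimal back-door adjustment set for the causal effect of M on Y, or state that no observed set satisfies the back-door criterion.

desc(M)\{M}={V,Y}; candidates ⊆ {J,X}.
size 0: {}; under {} M still reaches {J,V,X,Y} ∋ Y.
size 1: {J}, {X}; under {J} M still reaches {V,X,Y} ∋ Y.
{J,X}: M⊥Y given {J,X} in G with M→· removed — back-door holds.

M→Y: minimal back-door set {J, X}.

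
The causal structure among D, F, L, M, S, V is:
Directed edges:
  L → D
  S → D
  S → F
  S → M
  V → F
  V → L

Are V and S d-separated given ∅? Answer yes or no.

Yes — V ⊥ S | ∅.

Bayes-Ball from V | ∅ reaches {D,F,L}.
S ∉ reach(V|∅) ⇒ V ⊥ S | ∅.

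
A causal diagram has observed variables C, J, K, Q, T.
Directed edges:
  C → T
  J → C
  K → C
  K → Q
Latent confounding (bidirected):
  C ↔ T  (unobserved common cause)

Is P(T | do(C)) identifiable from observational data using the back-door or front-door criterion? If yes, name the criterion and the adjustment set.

P(T|do(C)): not identifiable (no BD/FD set).

desc(C)\{C}={T}; candidates ⊆ {J,K,Q}.
C↔T: latent back-door arc(s) into C.
size 0: {}; under {} C still reaches {J,K,Q,T} ∋ T.
size 1: {J}, {K}, {Q}; under {J} C still reaches {K,Q,T} ∋ T.
size 2: {J,K}, {J,Q}, {K,Q}; under {J,K} C still reaches {T} ∋ T.
C↔T cannot be blocked by any observed set — no back-door set.
No mediator lies on a directed C→…→T path.
Neither criterion identifies P(T|do(C)) in this graph.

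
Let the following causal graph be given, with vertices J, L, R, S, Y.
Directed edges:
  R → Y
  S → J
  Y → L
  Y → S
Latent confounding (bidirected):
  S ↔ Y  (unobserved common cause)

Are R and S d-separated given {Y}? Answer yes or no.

Bayes-Ball from R | {Y} reaches {J,S}.
S ∈ reach(R|{Y}) ⇒ R ⊥̸ S | {Y}.

No — R and S are d-connected given {Y}.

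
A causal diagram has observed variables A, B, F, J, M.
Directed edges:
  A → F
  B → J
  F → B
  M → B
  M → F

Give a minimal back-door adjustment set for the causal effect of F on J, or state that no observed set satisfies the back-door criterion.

F→J: minimal back-door set {M}.

desc(F)\{F}={B,J}; candidates ⊆ {A,M}.
size 0: {}; under {} F still reaches {A,B,J,M} ∋ J.
{M}: F⊥J given {M} in G with F→· removed — back-door holds.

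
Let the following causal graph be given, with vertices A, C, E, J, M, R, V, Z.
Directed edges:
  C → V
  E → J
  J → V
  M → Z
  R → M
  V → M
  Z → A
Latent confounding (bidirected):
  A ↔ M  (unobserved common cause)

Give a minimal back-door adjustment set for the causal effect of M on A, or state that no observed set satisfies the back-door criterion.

M→A: no observed back-door set.

desc(M)\{M}={A,Z}; candidates ⊆ {C,E,J,R,V}.
M↔A: latent back-door arc(s) into M.
size 0: {}; under {} M still reaches {A,C,E,J,R,V} ∋ A.
size 1: {C}, {E}, {J} …(+2); under {C} M still reaches {A,E,J,R,V} ∋ A.
size 2: {C,E}, {C,J}, {C,R} …(+7); under {C,E} M still reaches {A,J,R,V} ∋ A.
M↔A cannot be blocked by any observed set — no back-door set.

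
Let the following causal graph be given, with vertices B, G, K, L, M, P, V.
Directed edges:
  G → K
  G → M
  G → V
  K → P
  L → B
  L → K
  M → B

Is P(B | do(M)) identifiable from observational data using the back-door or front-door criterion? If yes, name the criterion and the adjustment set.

P(B|do(M)): backdoor, adjust for ∅.

desc(M)\{M}={B}; candidates ⊆ {G,K,L,P,V}.
∅: M⊥B given ∅ in G with M→· removed — back-door holds.
P(B|do(M)) = P(B|M) — no adjustment needed.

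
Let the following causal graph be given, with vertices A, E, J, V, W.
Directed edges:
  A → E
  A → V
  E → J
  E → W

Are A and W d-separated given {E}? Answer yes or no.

Bayes-Ball from A | {E} reaches {V}.
W ∉ reach(A|{E}) ⇒ A ⊥ W | {E}.

Yes — A ⊥ W | {E}.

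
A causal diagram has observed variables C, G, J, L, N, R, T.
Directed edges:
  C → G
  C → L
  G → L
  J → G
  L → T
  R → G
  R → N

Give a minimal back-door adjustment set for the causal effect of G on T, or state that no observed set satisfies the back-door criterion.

G→T: minimal back-door set {C}.

desc(G)\{G}={L,T}; candidates ⊆ {C,J,N,R}.
size 0: {}; under {} G still reaches {C,J,L,N,R,T} ∋ T.
{C}: G⊥T given {C} in G with G→· removed — back-door holds.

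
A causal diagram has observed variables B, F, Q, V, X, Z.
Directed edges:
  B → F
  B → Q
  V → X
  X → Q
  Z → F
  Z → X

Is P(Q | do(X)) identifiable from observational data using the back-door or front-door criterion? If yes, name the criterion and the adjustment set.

desc(X)\{X}={Q}; candidates ⊆ {B,F,V,Z}.
∅: X⊥Q given ∅ in G with X→· removed — back-door holds.
P(Q|do(X)) = P(Q|X) — no adjustment needed.

P(Q|do(X)): backdoor, adjust for ∅.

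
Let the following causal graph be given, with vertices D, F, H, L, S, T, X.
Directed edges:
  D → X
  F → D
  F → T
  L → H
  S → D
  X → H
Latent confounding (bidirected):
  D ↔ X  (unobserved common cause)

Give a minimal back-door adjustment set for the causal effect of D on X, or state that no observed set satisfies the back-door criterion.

D→X: no observed back-door set.

desc(D)\{D}={H,X}; candidates ⊆ {F,L,S,T}.
D↔X: latent back-door arc(s) into D.
size 0: {}; under {} D still reaches {F,H,S,T,X} ∋ X.
size 1: {F}, {L}, {S} …(+1); under {F} D still reaches {H,S,X} ∋ X.
size 2: {F,L}, {F,S}, {F,T} …(+3); under {F,L} D still reaches {H,S,X} ∋ X.
D↔X cannot be blocked by any observed set — no back-door set.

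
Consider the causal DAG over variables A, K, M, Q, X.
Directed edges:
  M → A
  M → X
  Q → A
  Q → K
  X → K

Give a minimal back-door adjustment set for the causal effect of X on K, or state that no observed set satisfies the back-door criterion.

desc(X)\{X}={K}; candidates ⊆ {A,M,Q}.
∅: X⊥K given ∅ in G with X→· removed — back-door holds.

X→K: minimal back-door set ∅.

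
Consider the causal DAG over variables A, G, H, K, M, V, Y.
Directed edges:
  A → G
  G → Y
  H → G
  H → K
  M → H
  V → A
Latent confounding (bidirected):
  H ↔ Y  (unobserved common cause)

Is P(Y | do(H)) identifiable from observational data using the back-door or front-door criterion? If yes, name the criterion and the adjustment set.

P(Y|do(H)): frontdoor, adjust for {G}.

desc(H)\{H}={G,K,Y}; candidates ⊆ {A,M,V}.
H↔Y: latent back-door arc(s) into H.
size 0: {}; under {} H still reaches {M,Y} ∋ Y.
size 1: {A}, {M}, {V}; under {A} H still reaches {M,Y} ∋ Y.
size 2: {A,M}, {A,V}, {M,V}; under {A,M} H still reaches {Y} ∋ Y.
H↔Y cannot be blocked by any observed set — no back-door set.
{G}: (i) intercepts every directed H→Y path; (ii) no back-door H→{G}; (iii) {H} blocks every back-door {G}→Y. Front-door holds.
P(Y|do(H)) = Σ_{G} P(G|H) Σ_{H'} P(Y|G,H')P(H').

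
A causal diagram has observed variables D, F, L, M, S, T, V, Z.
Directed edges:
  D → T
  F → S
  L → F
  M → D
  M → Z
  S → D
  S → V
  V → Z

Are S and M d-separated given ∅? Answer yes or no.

Yes — S ⊥ M | ∅.

Bayes-Ball from S | ∅ reaches {D,F,L,T,V,Z}.
M ∉ reach(S|∅) ⇒ S ⊥ M | ∅.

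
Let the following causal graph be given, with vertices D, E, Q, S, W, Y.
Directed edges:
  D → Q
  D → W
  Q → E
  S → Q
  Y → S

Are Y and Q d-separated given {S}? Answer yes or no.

Bayes-Ball from Y | {S} reaches ∅.
Q ∉ reach(Y|{S}) ⇒ Y ⊥ Q | {S}.

Yes — Y ⊥ Q | {S}.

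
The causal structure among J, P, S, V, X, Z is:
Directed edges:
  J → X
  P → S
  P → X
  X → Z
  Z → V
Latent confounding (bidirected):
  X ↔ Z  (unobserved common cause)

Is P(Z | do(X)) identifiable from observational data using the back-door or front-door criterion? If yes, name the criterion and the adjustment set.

P(Z|do(X)): not identifiable (no BD/FD set).

desc(X)\{X}={V,Z}; candidates ⊆ {J,P,S}.
X↔Z: latent back-door arc(s) into X.
size 0: {}; under {} X still reaches {J,P,S,V,Z} ∋ Z.
size 1: {J}, {P}, {S}; under {J} X still reaches {P,S,V,Z} ∋ Z.
size 2: {J,P}, {J,S}, {P,S}; under {J,P} X still reaches {V,Z} ∋ Z.
X↔Z cannot be blocked by any observed set — no back-door set.
No mediator lies on a directed X→…→Z path.
Neither criterion identifies P(Z|do(X)) in this graph.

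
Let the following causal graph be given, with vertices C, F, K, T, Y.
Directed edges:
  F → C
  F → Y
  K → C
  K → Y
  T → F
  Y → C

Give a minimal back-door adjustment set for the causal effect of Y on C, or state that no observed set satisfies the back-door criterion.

Y→C: minimal back-door set {F, K}.

desc(Y)\{Y}={C}; candidates ⊆ {F,K,T}.
size 0: {}; under {} Y still reaches {C,F,K,T} ∋ C.
size 1: {F}, {K}, {T}; under {F} Y still reaches {C,K} ∋ C.
{F,K}: Y⊥C given {F,K} in G with Y→· removed — back-door holds.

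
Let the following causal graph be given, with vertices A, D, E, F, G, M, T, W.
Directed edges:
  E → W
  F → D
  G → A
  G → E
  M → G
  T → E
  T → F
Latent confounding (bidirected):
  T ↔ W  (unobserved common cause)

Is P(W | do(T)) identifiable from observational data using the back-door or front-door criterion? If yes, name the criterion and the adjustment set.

desc(T)\{T}={D,E,F,W}; candidates ⊆ {A,G,M}.
T↔W: latent back-door arc(s) into T.
size 0: {}; under {} T still reaches {W} ∋ W.
size 1: {A}, {G}, {M}; under {A} T still reaches {W} ∋ W.
size 2: {A,G}, {A,M}, {G,M}; under {A,G} T still reaches {W} ∋ W.
T↔W cannot be blocked by any observed set — no back-door set.
{E}: (i) intercepts every directed T→W path; (ii) no back-door T→{E}; (iii) {T} blocks every back-door {E}→W. Front-door holds.
P(W|do(T)) = Σ_{E} P(E|T) Σ_{T'} P(W|E,T')P(T').

P(W|do(T)): frontdoor, adjust for {E}.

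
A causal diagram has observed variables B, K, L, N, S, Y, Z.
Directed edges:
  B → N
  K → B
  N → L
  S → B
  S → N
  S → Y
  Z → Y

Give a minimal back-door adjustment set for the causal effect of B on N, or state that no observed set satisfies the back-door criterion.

desc(B)\{B}={L,N}; candidates ⊆ {K,S,Y,Z}.
size 0: {}; under {} B still reaches {K,L,N,S,Y} ∋ N.
{S}: B⊥N given {S} in G with B→· removed — back-door holds.

B→N: minimal back-door set {S}.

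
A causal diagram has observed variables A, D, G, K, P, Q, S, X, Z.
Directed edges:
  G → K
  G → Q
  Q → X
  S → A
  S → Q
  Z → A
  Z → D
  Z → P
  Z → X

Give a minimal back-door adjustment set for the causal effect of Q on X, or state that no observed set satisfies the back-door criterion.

desc(Q)\{Q}={X}; candidates ⊆ {A,D,G,K,P,S,Z}.
∅: Q⊥X given ∅ in G with Q→· removed — back-door holds.

Q→X: minimal back-door set ∅.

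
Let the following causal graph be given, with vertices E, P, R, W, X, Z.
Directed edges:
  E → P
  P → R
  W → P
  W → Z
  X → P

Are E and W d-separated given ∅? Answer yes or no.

Bayes-Ball from E | ∅ reaches {P,R}.
W ∉ reach(E|∅) ⇒ E ⊥ W | ∅.

Yes — E ⊥ W | ∅.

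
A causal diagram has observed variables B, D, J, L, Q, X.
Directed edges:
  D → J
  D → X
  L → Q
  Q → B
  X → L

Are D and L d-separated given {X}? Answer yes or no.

Yes — D ⊥ L | {X}.

Bayes-Ball from D | {X} reaches {J}.
L ∉ reach(D|{X}) ⇒ D ⊥ L | {X}.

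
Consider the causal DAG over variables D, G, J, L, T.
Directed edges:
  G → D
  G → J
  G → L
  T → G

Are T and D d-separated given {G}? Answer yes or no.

Bayes-Ball from T | {G} reaches ∅.
D ∉ reach(T|{G}) ⇒ T ⊥ D | {G}.

Yes — T ⊥ D | {G}.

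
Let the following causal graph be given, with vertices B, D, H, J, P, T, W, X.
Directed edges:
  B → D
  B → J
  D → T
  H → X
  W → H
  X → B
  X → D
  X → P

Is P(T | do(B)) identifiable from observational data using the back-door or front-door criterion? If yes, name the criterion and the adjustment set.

desc(B)\{B}={D,J,T}; candidates ⊆ {H,P,W,X}.
size 0: {}; under {} B still reaches {D,H,P,T,W,X} ∋ T.
{X}: B⊥T given {X} in G with B→· removed — back-door holds.
P(T|do(B)) = Σ_{X} P(T|B,X)·P(X).

P(T|do(B)): backdoor, adjust for {X}.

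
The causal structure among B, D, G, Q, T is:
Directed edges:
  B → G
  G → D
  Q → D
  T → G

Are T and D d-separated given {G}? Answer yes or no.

Bayes-Ball from T | {G} reaches {B}.
D ∉ reach(T|{G}) ⇒ T ⊥ D | {G}.

Yes — T ⊥ D | {G}.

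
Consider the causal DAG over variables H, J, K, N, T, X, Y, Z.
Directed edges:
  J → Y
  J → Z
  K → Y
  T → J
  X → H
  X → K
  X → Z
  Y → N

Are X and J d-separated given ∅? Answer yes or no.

Yes — X ⊥ J | ∅.

Bayes-Ball from X | ∅ reaches {H,K,N,Y,Z}.
J ∉ reach(X|∅) ⇒ X ⊥ J | ∅.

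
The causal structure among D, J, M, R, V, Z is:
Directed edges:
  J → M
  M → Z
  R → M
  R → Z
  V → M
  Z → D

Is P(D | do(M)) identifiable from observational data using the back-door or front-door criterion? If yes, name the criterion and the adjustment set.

desc(M)\{M}={D,Z}; candidates ⊆ {J,R,V}.
size 0: {}; under {} M still reaches {D,J,R,V,Z} ∋ D.
{R}: M⊥D given {R} in G with M→· removed — back-door holds.
P(D|do(M)) = Σ_{R} P(D|M,R)·P(R).

P(D|do(M)): backdoor, adjust for {R}.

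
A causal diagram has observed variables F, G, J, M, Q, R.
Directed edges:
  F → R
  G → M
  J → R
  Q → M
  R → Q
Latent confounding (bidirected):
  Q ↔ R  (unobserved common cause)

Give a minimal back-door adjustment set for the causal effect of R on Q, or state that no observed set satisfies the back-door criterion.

R→Q: no observed back-door set.

desc(R)\{R}={M,Q}; candidates ⊆ {F,G,J}.
R↔Q: latent back-door arc(s) into R.
size 0: {}; under {} R still reaches {F,J,M,Q} ∋ Q.
size 1: {F}, {G}, {J}; under {F} R still reaches {J,M,Q} ∋ Q.
size 2: {F,G}, {F,J}, {G,J}; under {F,G} R still reaches {J,M,Q} ∋ Q.
R↔Q cannot be blocked by any observed set — no back-door set.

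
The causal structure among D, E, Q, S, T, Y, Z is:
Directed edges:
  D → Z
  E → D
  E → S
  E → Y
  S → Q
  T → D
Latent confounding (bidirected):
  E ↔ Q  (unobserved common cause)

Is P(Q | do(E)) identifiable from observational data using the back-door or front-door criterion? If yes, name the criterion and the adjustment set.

desc(E)\{E}={D,Q,S,Y,Z}; candidates ⊆ {T}.
E↔Q: latent back-door arc(s) into E.
size 0: {}; under {} E still reaches {Q} ∋ Q.
size 1: {T}; under {T} E still reaches {Q} ∋ Q.
E↔Q cannot be blocked by any observed set — no back-door set.
{S}: (i) intercepts every directed E→Q path; (ii) no back-door E→{S}; (iii) {E} blocks every back-door {S}→Q. Front-door holds.
P(Q|do(E)) = Σ_{S} P(S|E) Σ_{E'} P(Q|S,E')P(E').

P(Q|do(E)): frontdoor, adjust for {S}.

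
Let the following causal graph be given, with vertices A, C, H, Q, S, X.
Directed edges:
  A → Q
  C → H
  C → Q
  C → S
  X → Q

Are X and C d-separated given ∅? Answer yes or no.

Bayes-Ball from X | ∅ reaches {Q}.
C ∉ reach(X|∅) ⇒ X ⊥ C | ∅.

Yes — X ⊥ C | ∅.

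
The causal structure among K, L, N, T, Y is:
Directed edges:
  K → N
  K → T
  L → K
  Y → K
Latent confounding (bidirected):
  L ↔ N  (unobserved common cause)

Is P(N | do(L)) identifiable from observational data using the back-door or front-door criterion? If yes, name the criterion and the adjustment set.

P(N|do(L)): frontdoor, adjust for {K}.

desc(L)\{L}={K,N,T}; candidates ⊆ {Y}.
L↔N: latent back-door arc(s) into L.
size 0: {}; under {} L still reaches {N} ∋ N.
size 1: {Y}; under {Y} L still reaches {N} ∋ N.
L↔N cannot be blocked by any observed set — no back-door set.
{K}: (i) intercepts every directed L→N path; (ii) no back-door L→{K}; (iii) {L} blocks every back-door {K}→N. Front-door holds.
P(N|do(L)) = Σ_{K} P(K|L) Σ_{L'} P(N|K,L')P(L').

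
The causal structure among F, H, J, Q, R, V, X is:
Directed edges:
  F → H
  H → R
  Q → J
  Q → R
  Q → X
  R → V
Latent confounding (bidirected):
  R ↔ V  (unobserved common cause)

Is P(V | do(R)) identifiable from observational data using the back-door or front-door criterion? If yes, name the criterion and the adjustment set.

P(V|do(R)): not identifiable (no BD/FD set).

desc(R)\{R}={V}; candidates ⊆ {F,H,J,Q,X}.
R↔V: latent back-door arc(s) into R.
size 0: {}; under {} R still reaches {F,H,J,Q,V,X} ∋ V.
size 1: {F}, {H}, {J} …(+2); under {F} R still reaches {H,J,Q,V,X} ∋ V.
size 2: {F,H}, {F,J}, {F,Q} …(+7); under {F,H} R still reaches {J,Q,V,X} ∋ V.
R↔V cannot be blocked by any observed set — no back-door set.
No mediator lies on a directed R→…→V path.
Neither criterion identifies P(V|do(R)) in this graph.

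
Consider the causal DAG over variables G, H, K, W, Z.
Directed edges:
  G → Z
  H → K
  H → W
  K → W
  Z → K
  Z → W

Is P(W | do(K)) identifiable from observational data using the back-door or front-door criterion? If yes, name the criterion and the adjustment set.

desc(K)\{K}={W}; candidates ⊆ {G,H,Z}.
size 0: {}; under {} K still reaches {G,H,W,Z} ∋ W.
size 1: {G}, {H}, {Z}; under {G} K still reaches {H,W,Z} ∋ W.
{H,Z}: K⊥W given {H,Z} in G with K→· removed — back-door holds.
P(W|do(K)) = Σ_{H,Z} P(W|K,H,Z)·P(H,Z).

P(W|do(K)): backdoor, adjust for {H, Z}.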